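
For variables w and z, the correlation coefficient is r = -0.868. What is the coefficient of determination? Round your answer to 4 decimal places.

0.7534

r² = (-0.868)² = 0.7534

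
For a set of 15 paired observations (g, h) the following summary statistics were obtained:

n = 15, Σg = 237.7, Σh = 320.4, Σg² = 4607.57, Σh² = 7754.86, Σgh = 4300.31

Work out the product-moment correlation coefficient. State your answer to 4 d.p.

r = (nΣgh − ΣgΣh) / √[(nΣg² − (Σg)²)(nΣh² − (Σh)²)]
Numerator: 15×4300.31 − 237.7×320.4 = -11654.43
Denominator: √[(69113.55 − 56501.29)(116322.9 − 102656.16)] = √[12612.26 × 13666.74] = 13128.9176
r = -11654.43 / 13128.9176 ≈ -0.8877

-0.8877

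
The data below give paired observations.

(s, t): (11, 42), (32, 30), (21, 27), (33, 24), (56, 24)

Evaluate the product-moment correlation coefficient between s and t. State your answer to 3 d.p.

n = 5, Σs = 153, Σt = 147, Σs² = 5811, Σt² = 4545, Σst = 4125
nΣst − ΣsΣt = 20625 − 22491 = -1866
nΣs² − (Σs)² = 29055 − 23409 = 5646; nΣt² − (Σt)² = 22725 − 21609 = 1116
r = -1866 / √(5646 × 1116) = -1866 / 2510.1665 ≈ -0.743

-0.743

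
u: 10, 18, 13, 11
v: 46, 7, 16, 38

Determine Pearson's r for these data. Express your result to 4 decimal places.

n = 4, Σu = 52, Σv = 107, Σu² = 714, Σv² = 3865, Σuv = 1212
nΣuv − ΣuΣv = 4848 − 5564 = -716
nΣu² − (Σu)² = 2856 − 2704 = 152; nΣv² − (Σv)² = 15460 − 11449 = 4011
r = -716 / √(152 × 4011) = -716 / 780.8150 ≈ -0.9170

-0.9170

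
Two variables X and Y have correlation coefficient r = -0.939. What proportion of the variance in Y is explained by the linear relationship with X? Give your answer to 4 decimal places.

0.8817

r² = (-0.939)² = 0.8817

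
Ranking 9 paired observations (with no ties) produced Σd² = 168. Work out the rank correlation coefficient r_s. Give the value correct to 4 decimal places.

-0.4000

ρ = 1 − 6Σd² / [n(n²−1)] = 1 − 6×168 / (9×80)
  = 1 − 1008/720 = 1 − 1.40000 ≈ -0.4000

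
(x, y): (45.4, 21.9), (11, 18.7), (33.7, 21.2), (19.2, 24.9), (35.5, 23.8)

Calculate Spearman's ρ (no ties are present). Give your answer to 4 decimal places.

Rank x: 5, 1, 3, 2, 4
Rank y: 3, 1, 2, 5, 4
d = rank(x) − rank(y): 2, 0, 1, -3, 0; Σd² = 14
ρ = 1 − 6Σd² / [n(n²−1)] = 1 − 6×14 / (5×24) = 1 − 84/120 ≈ 0.3000

0.3000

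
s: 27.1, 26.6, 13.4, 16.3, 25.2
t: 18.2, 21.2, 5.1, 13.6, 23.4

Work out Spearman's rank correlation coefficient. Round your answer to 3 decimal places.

0.600

Rank s: 5, 4, 1, 2, 3
Rank t: 3, 4, 1, 2, 5
d = rank(s) − rank(t): 2, 0, 0, 0, -2; Σd² = 8
ρ = 1 − 6Σd² / [n(n²−1)] = 1 − 6×8 / (5×24) = 1 − 48/120 ≈ 0.600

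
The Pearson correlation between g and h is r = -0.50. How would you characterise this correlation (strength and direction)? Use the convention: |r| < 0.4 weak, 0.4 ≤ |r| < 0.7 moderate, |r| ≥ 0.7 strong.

r = -0.50 < 0 so the relationship is negative.
|r| = 0.50, which falls in the moderate range.

moderate negative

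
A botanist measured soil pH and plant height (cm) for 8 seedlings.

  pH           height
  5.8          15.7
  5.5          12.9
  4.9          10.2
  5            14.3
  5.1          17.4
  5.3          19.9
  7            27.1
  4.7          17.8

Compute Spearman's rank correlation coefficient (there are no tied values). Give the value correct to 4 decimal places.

Rank pH: 7, 6, 2, 3, 4, 5, 8, 1
Rank height: 4, 2, 1, 3, 5, 7, 8, 6
d = rank(pH) − rank(height): 3, 4, 1, 0, -1, -2, 0, -5; Σd² = 56
ρ = 1 − 6Σd² / [n(n²−1)] = 1 − 6×56 / (8×63) = 1 − 336/504 ≈ 0.3333

0.3333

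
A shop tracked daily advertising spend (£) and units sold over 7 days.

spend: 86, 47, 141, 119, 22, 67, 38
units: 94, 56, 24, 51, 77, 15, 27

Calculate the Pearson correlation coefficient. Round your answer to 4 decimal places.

n = 7, Σx = 520, Σy = 344, Σx² = 50064, Σy² = 22032, Σxy = 23894
nΣxy − ΣxΣy = 167258 − 178880 = -11622
nΣx² − (Σx)² = 350448 − 270400 = 80048; nΣy² − (Σy)² = 154224 − 118336 = 35888
r = -11622 / √(80048 × 35888) = -11622 / 53598.1588 ≈ -0.2168

-0.2168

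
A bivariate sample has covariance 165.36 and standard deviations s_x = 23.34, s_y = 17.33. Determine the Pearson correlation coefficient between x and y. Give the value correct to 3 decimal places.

r = Cov(x,y) / (s_x · s_y) = 165.36 / (23.34 × 17.33)
  = 165.36 / 404.4822 ≈ 0.409

0.409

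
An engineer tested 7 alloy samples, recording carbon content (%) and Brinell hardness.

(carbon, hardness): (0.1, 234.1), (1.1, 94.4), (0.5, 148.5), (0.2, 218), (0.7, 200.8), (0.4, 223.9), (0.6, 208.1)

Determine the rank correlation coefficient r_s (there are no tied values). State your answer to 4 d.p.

Rank carbon: 1, 7, 4, 2, 6, 3, 5
Rank hardness: 7, 1, 2, 5, 3, 6, 4
d = rank(carbon) − rank(hardness): -6, 6, 2, -3, 3, -3, 1; Σd² = 104
ρ = 1 − 6Σd² / [n(n²−1)] = 1 − 6×104 / (7×48) = 1 − 624/336 ≈ -0.8571

-0.8571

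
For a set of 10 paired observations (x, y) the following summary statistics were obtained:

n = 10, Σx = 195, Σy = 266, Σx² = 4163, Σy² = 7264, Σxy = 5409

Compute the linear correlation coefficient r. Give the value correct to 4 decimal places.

0.8518

r = (nΣxy − ΣxΣy) / √[(nΣx² − (Σx)²)(nΣy² − (Σy)²)]
Numerator: 10×5409 − 195×266 = 2220
Denominator: √[(41630 − 38025)(72640 − 70756)] = √[3605 × 1884] = 2606.1120
r = 2220 / 2606.1120 ≈ 0.8518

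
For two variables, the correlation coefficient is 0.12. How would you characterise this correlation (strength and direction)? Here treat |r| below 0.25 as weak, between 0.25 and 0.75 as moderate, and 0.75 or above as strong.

weak positive

r = 0.12 > 0 so the relationship is positive.
|r| = 0.12, which falls in the weak range.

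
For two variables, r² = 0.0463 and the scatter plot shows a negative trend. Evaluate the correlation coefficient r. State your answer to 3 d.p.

|r| = √0.0463 = 0.215
The association is negative, so r = −0.215.

-0.215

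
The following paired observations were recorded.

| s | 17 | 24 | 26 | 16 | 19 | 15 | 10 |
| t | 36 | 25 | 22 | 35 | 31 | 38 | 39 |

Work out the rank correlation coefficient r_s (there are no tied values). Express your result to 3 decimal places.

Rank s: 4, 6, 7, 3, 5, 2, 1
Rank t: 5, 2, 1, 4, 3, 6, 7
d = rank(s) − rank(t): -1, 4, 6, -1, 2, -4, -6; Σd² = 110
ρ = 1 − 6Σd² / [n(n²−1)] = 1 − 6×110 / (7×48) = 1 − 660/336 ≈ -0.964

-0.964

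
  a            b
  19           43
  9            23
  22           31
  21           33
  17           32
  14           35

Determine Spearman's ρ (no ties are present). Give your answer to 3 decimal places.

Rank a: 4, 1, 6, 5, 3, 2
Rank b: 6, 1, 2, 4, 3, 5
d = rank(a) − rank(b): -2, 0, 4, 1, 0, -3; Σd² = 30
ρ = 1 − 6Σd² / [n(n²−1)] = 1 − 6×30 / (6×35) = 1 − 180/210 ≈ 0.143

0.143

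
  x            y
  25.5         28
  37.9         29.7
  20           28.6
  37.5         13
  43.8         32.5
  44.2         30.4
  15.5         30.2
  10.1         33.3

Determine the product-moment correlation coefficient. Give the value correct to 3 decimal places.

n = 8, Σx = 234.5, Σy = 225.7, Σx² = 8107.25, Σy² = 6654.39, Σxy = 6470.74
nΣxy − ΣxΣy = 51765.92 − 52926.65 = -1160.73
nΣx² − (Σx)² = 64858 − 54990.25 = 9867.75; nΣy² − (Σy)² = 53235.12 − 50940.49 = 2294.63
r = -1160.73 / √(9867.75 × 2294.63) = -1160.73 / 4758.4488 ≈ -0.244

-0.244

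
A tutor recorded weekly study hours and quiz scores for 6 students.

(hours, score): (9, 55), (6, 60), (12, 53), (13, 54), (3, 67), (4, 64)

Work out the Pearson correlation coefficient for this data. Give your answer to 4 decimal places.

-0.9568

n = 6, Σx = 47, Σy = 353, Σx² = 455, Σy² = 20935, Σxy = 2650
nΣxy − ΣxΣy = 15900 − 16591 = -691
nΣx² − (Σx)² = 2730 − 2209 = 521; nΣy² − (Σy)² = 125610 − 124609 = 1001
r = -691 / √(521 × 1001) = -691 / 722.1641 ≈ -0.9568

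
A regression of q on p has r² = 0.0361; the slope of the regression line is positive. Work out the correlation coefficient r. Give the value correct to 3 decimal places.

0.190

|r| = √0.0361 = 0.190
The association is positive, so r = 0.190.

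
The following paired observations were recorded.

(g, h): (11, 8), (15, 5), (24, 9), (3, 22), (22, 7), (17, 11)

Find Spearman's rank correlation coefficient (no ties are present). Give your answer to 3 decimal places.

Rank g: 2, 3, 6, 1, 5, 4
Rank h: 3, 1, 4, 6, 2, 5
d = rank(g) − rank(h): -1, 2, 2, -5, 3, -1; Σd² = 44
ρ = 1 − 6Σd² / [n(n²−1)] = 1 − 6×44 / (6×35) = 1 − 264/210 ≈ -0.257

-0.257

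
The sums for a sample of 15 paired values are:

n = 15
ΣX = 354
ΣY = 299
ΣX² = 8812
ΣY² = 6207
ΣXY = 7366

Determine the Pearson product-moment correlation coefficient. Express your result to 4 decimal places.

0.9210

r = (nΣXY − ΣXΣY) / √[(nΣX² − (ΣX)²)(nΣY² − (ΣY)²)]
Numerator: 15×7366 − 354×299 = 4644
Denominator: √[(132180 − 125316)(93105 − 89401)] = √[6864 × 3704] = 5042.2471
r = 4644 / 5042.2471 ≈ 0.9210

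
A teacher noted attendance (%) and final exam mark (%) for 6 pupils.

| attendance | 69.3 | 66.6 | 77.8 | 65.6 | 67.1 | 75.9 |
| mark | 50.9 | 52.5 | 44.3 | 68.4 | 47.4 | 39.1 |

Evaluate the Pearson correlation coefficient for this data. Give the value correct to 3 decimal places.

-0.739

n = 6, Σx = 422.3, Σy = 302.6, Σx² = 29857.47, Σy² = 15763.68, Σxy = 21105.68
nΣxy − ΣxΣy = 126634.08 − 127787.98 = -1153.9
nΣx² − (Σx)² = 179144.82 − 178337.29 = 807.53; nΣy² − (Σy)² = 94582.08 − 91566.76 = 3015.32
r = -1153.9 / √(807.53 × 3015.32) = -1153.9 / 1560.4363 ≈ -0.739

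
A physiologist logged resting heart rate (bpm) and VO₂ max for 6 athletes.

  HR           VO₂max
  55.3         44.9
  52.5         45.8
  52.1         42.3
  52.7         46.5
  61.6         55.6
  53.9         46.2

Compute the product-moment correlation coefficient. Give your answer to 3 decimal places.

n = 6, Σx = 328.1, Σy = 281.3, Σx² = 18005.81, Σy² = 13290.99, Σxy = 15456.99
nΣxy − ΣxΣy = 92741.94 − 92294.53 = 447.41
nΣx² − (Σx)² = 108034.86 − 107649.61 = 385.25; nΣy² − (Σy)² = 79745.94 − 79129.69 = 616.25
r = 447.41 / √(385.25 × 616.25) = 447.41 / 487.2477 ≈ 0.918

0.918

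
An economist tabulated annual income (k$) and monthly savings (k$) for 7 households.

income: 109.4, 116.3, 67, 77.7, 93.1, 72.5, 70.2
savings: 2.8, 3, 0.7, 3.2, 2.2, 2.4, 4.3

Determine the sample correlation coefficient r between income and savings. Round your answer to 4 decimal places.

0.1577

n = 7, Σx = 606.2, Σy = 18.6, Σx² = 54872.24, Σy² = 56.66, Σxy = 1631.44
nΣxy − ΣxΣy = 11420.08 − 11275.32 = 144.76
nΣx² − (Σx)² = 384105.68 − 367478.44 = 16627.24; nΣy² − (Σy)² = 396.62 − 345.96 = 50.66
r = 144.76 / √(16627.24 × 50.66) = 144.76 / 917.7886 ≈ 0.1577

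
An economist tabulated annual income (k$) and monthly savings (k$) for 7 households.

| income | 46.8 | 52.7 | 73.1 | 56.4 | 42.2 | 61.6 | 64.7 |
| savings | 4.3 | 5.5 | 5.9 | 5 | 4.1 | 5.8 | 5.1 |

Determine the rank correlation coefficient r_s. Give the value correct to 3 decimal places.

0.821

Rank income: 2, 3, 7, 4, 1, 5, 6
Rank savings: 2, 5, 7, 3, 1, 6, 4
d = rank(income) − rank(savings): 0, -2, 0, 1, 0, -1, 2; Σd² = 10
ρ = 1 − 6Σd² / [n(n²−1)] = 1 − 6×10 / (7×48) = 1 − 60/336 ≈ 0.821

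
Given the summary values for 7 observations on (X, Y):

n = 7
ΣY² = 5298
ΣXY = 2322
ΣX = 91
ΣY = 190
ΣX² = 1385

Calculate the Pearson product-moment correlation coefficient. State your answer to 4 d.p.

-0.8774

r = (nΣXY − ΣXΣY) / √[(nΣX² − (ΣX)²)(nΣY² − (ΣY)²)]
Numerator: 7×2322 − 91×190 = -1036
Denominator: √[(9695 − 8281)(37086 − 36100)] = √[1414 × 986] = 1180.7642
r = -1036 / 1180.7642 ≈ -0.8774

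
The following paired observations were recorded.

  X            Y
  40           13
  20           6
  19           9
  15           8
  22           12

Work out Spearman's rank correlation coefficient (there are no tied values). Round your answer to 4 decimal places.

Rank X: 5, 3, 2, 1, 4
Rank Y: 5, 1, 3, 2, 4
d = rank(X) − rank(Y): 0, 2, -1, -1, 0; Σd² = 6
ρ = 1 − 6Σd² / [n(n²−1)] = 1 − 6×6 / (5×24) = 1 − 36/120 ≈ 0.7000

0.7000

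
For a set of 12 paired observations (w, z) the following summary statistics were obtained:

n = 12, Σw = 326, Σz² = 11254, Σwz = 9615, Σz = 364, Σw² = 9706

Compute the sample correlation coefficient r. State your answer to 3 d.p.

-0.644

r = (nΣwz − ΣwΣz) / √[(nΣw² − (Σw)²)(nΣz² − (Σz)²)]
Numerator: 12×9615 − 326×364 = -3284
Denominator: √[(116472 − 106276)(135048 − 132496)] = √[10196 × 2552] = 5100.9991
r = -3284 / 5100.9991 ≈ -0.644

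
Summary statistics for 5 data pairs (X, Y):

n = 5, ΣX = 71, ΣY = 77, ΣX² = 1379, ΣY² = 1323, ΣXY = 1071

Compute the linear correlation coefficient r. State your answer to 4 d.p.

r = (nΣXY − ΣXΣY) / √[(nΣX² − (ΣX)²)(nΣY² − (ΣY)²)]
Numerator: 5×1071 − 71×77 = -112
Denominator: √[(6895 − 5041)(6615 − 5929)] = √[1854 × 686] = 1127.7606
r = -112 / 1127.7606 ≈ -0.0993

-0.0993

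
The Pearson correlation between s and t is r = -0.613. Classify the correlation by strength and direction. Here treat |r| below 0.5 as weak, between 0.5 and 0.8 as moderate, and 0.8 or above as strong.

moderate negative

r = -0.613 < 0 so the relationship is negative.
|r| = 0.613, which falls in the moderate range.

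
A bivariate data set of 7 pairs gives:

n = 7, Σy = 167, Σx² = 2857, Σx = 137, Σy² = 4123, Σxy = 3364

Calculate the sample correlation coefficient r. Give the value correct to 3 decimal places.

0.612

r = (nΣxy − ΣxΣy) / √[(nΣx² − (Σx)²)(nΣy² − (Σy)²)]
Numerator: 7×3364 − 137×167 = 669
Denominator: √[(19999 − 18769)(28861 − 27889)] = √[1230 × 972] = 1093.4167
r = 669 / 1093.4167 ≈ 0.612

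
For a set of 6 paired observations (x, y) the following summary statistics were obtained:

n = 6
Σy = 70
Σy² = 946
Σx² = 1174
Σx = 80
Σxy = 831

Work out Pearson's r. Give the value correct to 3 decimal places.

r = (nΣxy − ΣxΣy) / √[(nΣx² − (Σx)²)(nΣy² − (Σy)²)]
Numerator: 6×831 − 80×70 = -614
Denominator: √[(7044 − 6400)(5676 − 4900)] = √[644 × 776] = 706.9257
r = -614 / 706.9257 ≈ -0.869

-0.869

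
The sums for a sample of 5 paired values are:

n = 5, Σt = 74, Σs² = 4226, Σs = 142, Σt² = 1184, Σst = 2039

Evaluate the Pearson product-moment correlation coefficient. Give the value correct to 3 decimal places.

-0.478

r = (nΣst − ΣsΣt) / √[(nΣs² − (Σs)²)(nΣt² − (Σt)²)]
Numerator: 5×2039 − 142×74 = -313
Denominator: √[(21130 − 20164)(5920 − 5476)] = √[966 × 444] = 654.9076
r = -313 / 654.9076 ≈ -0.478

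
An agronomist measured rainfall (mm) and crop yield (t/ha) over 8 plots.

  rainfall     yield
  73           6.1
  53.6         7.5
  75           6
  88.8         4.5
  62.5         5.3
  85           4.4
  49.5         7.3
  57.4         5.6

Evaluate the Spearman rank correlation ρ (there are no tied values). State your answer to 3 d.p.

-0.762

Rank rainfall: 5, 2, 6, 8, 4, 7, 1, 3
Rank yield: 6, 8, 5, 2, 3, 1, 7, 4
d = rank(rainfall) − rank(yield): -1, -6, 1, 6, 1, 6, -6, -1; Σd² = 148
ρ = 1 − 6Σd² / [n(n²−1)] = 1 − 6×148 / (8×63) = 1 − 888/504 ≈ -0.762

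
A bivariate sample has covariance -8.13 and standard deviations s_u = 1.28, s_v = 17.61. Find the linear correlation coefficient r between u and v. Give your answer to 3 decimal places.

-0.361

r = Cov(u,v) / (s_u · s_v) = -8.13 / (1.28 × 17.61)
  = -8.13 / 22.5408 ≈ -0.361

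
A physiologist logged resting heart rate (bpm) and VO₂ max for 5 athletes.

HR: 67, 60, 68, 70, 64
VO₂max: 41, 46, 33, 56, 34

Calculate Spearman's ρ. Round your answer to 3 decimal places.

Rank HR: 3, 1, 4, 5, 2
Rank VO₂max: 3, 4, 1, 5, 2
d = rank(HR) − rank(VO₂max): 0, -3, 3, 0, 0; Σd² = 18
ρ = 1 − 6Σd² / [n(n²−1)] = 1 − 6×18 / (5×24) = 1 − 108/120 ≈ 0.100

0.100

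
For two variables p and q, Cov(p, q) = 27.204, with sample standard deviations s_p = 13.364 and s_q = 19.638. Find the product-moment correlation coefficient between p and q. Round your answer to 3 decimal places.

0.104

r = Cov(p,q) / (s_p · s_q) = 27.204 / (13.364 × 19.638)
  = 27.204 / 262.4422 ≈ 0.104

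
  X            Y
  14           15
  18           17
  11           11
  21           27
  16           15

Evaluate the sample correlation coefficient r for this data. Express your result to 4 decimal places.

0.9191

n = 5, ΣX = 80, ΣY = 85, ΣX² = 1338, ΣY² = 1589, ΣXY = 1444
nΣXY − ΣXΣY = 7220 − 6800 = 420
nΣX² − (ΣX)² = 6690 − 6400 = 290; nΣY² − (ΣY)² = 7945 − 7225 = 720
r = 420 / √(290 × 720) = 420 / 456.9464 ≈ 0.9191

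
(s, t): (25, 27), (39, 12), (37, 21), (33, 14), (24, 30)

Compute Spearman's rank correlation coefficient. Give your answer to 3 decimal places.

Rank s: 2, 5, 4, 3, 1
Rank t: 4, 1, 3, 2, 5
d = rank(s) − rank(t): -2, 4, 1, 1, -4; Σd² = 38
ρ = 1 − 6Σd² / [n(n²−1)] = 1 − 6×38 / (5×24) = 1 − 228/120 ≈ -0.900

-0.900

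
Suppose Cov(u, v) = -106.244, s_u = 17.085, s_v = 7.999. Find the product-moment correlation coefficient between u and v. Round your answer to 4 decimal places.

r = Cov(u,v) / (s_u · s_v) = -106.244 / (17.085 × 7.999)
  = -106.244 / 136.6629 ≈ -0.7774

-0.7774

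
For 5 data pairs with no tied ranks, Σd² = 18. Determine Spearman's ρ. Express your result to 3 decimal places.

0.100

ρ = 1 − 6Σd² / [n(n²−1)] = 1 − 6×18 / (5×24)
  = 1 − 108/120 = 1 − 0.9000 ≈ 0.100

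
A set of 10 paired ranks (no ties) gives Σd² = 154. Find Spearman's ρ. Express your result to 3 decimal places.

0.067

ρ = 1 − 6Σd² / [n(n²−1)] = 1 − 6×154 / (10×99)
  = 1 − 924/990 = 1 − 0.9333 ≈ 0.067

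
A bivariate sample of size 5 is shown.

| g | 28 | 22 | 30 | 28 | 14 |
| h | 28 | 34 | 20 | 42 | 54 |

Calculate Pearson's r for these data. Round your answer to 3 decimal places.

-0.816

n = 5, Σg = 122, Σh = 178, Σg² = 3148, Σh² = 7020, Σgh = 4064
nΣgh − ΣgΣh = 20320 − 21716 = -1396
nΣg² − (Σg)² = 15740 − 14884 = 856; nΣh² − (Σh)² = 35100 − 31684 = 3416
r = -1396 / √(856 × 3416) = -1396 / 1709.9988 ≈ -0.816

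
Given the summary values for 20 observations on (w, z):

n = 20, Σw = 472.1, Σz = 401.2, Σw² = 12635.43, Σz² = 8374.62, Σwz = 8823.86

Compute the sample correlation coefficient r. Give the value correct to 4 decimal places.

r = (nΣwz − ΣwΣz) / √[(nΣw² − (Σw)²)(nΣz² − (Σz)²)]
Numerator: 20×8823.86 − 472.1×401.2 = -12929.32
Denominator: √[(252708.6 − 222878.41)(167492.4 − 160961.44)] = √[29830.19 × 6530.96] = 13957.7856
r = -12929.32 / 13957.7856 ≈ -0.9263

-0.9263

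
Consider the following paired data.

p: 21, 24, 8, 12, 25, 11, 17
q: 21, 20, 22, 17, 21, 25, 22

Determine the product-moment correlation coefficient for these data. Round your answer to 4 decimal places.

n = 7, Σp = 118, Σq = 148, Σp² = 2260, Σq² = 3164, Σpq = 2475
nΣpq − ΣpΣq = 17325 − 17464 = -139
nΣp² − (Σp)² = 15820 − 13924 = 1896; nΣq² − (Σq)² = 22148 − 21904 = 244
r = -139 / √(1896 × 244) = -139 / 680.1647 ≈ -0.2044

-0.2044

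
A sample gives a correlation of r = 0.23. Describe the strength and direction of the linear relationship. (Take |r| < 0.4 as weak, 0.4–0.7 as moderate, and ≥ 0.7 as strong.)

weak positive

r = 0.23 > 0 so the relationship is positive.
|r| = 0.23, which falls in the weak range.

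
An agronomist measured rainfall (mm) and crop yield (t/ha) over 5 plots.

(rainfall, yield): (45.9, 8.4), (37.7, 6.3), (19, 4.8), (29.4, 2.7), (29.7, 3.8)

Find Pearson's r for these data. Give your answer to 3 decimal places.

n = 5, Σx = 161.7, Σy = 26, Σx² = 5635.55, Σy² = 155.02, Σxy = 906.51
nΣxy − ΣxΣy = 4532.55 − 4204.2 = 328.35
nΣx² − (Σx)² = 28177.75 − 26146.89 = 2030.86; nΣy² − (Σy)² = 775.1 − 676 = 99.1
r = 328.35 / √(2030.86 × 99.1) = 328.35 / 448.6181 ≈ 0.732

0.732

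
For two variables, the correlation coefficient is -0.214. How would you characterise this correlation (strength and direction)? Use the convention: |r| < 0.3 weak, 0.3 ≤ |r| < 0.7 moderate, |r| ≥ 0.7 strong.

weak negative

r = -0.214 < 0 so the relationship is negative.
|r| = 0.214, which falls in the weak range.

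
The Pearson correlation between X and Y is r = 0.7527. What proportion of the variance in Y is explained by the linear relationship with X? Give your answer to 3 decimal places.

0.567

r² = (0.7527)² = 0.567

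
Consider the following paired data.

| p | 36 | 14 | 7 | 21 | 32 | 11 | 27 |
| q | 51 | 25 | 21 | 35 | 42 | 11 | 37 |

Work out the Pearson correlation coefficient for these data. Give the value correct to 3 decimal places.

n = 7, Σp = 148, Σq = 222, Σp² = 3856, Σq² = 8146, Σpq = 5532
nΣpq − ΣpΣq = 38724 − 32856 = 5868
nΣp² − (Σp)² = 26992 − 21904 = 5088; nΣq² − (Σq)² = 57022 − 49284 = 7738
r = 5868 / √(5088 × 7738) = 5868 / 6274.6270 ≈ 0.935

0.935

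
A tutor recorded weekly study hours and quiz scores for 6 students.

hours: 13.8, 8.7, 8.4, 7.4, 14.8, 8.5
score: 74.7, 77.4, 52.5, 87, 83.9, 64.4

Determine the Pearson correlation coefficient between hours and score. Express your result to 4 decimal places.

n = 6, Σx = 61.6, Σy = 439.9, Σx² = 682.74, Σy² = 33082.67, Σxy = 4578.16
nΣxy − ΣxΣy = 27468.96 − 27097.84 = 371.12
nΣx² − (Σx)² = 4096.44 − 3794.56 = 301.88; nΣy² − (Σy)² = 198496.02 − 193512.01 = 4984.01
r = 371.12 / √(301.88 × 4984.01) = 371.12 / 1226.6103 ≈ 0.3026

0.3026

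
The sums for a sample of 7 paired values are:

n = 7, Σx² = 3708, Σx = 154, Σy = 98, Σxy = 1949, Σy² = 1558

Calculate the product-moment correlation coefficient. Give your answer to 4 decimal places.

-0.8485

r = (nΣxy − ΣxΣy) / √[(nΣx² − (Σx)²)(nΣy² − (Σy)²)]
Numerator: 7×1949 − 154×98 = -1449
Denominator: √[(25956 − 23716)(10906 − 9604)] = √[2240 × 1302] = 1707.7705
r = -1449 / 1707.7705 ≈ -0.8485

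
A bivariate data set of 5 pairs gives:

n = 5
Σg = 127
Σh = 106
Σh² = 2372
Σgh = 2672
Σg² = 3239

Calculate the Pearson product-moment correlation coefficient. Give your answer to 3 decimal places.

r = (nΣgh − ΣgΣh) / √[(nΣg² − (Σg)²)(nΣh² − (Σh)²)]
Numerator: 5×2672 − 127×106 = -102
Denominator: √[(16195 − 16129)(11860 − 11236)] = √[66 × 624] = 202.9384
r = -102 / 202.9384 ≈ -0.503

-0.503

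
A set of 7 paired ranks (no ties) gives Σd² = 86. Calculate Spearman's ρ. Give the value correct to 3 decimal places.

ρ = 1 − 6Σd² / [n(n²−1)] = 1 − 6×86 / (7×48)
  = 1 − 516/336 = 1 − 1.5357 ≈ -0.536

-0.536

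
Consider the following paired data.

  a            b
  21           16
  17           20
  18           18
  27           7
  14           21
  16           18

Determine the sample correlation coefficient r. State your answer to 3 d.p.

n = 6, Σa = 113, Σb = 100, Σa² = 2235, Σb² = 1794, Σab = 1771
nΣab − ΣaΣb = 10626 − 11300 = -674
nΣa² − (Σa)² = 13410 − 12769 = 641; nΣb² − (Σb)² = 10764 − 10000 = 764
r = -674 / √(641 × 764) = -674 / 699.8028 ≈ -0.963

-0.963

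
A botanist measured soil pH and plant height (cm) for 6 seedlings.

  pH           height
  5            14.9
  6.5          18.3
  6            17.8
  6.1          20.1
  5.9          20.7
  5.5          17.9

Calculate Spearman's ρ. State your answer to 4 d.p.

Rank pH: 1, 6, 4, 5, 3, 2
Rank height: 1, 4, 2, 5, 6, 3
d = rank(pH) − rank(height): 0, 2, 2, 0, -3, -1; Σd² = 18
ρ = 1 − 6Σd² / [n(n²−1)] = 1 − 6×18 / (6×35) = 1 − 108/210 ≈ 0.4857

0.4857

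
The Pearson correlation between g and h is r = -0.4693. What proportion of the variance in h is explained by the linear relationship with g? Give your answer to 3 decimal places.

0.220

r² = (-0.4693)² = 0.220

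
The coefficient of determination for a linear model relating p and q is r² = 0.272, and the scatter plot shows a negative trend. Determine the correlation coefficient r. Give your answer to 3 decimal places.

|r| = √0.272 = 0.522
The association is negative, so r = −0.522.

-0.522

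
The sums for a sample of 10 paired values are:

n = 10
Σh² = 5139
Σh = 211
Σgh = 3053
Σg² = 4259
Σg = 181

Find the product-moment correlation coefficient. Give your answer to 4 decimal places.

r = (nΣgh − ΣgΣh) / √[(nΣg² − (Σg)²)(nΣh² − (Σh)²)]
Numerator: 10×3053 − 181×211 = -7661
Denominator: √[(42590 − 32761)(51390 − 44521)] = √[9829 × 6869] = 8216.7756
r = -7661 / 8216.7756 ≈ -0.9324

-0.9324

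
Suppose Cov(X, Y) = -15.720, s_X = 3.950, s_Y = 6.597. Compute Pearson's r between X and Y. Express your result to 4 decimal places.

r = Cov(X,Y) / (s_X · s_Y) = -15.720 / (3.950 × 6.597)
  = -15.720 / 26.0582 ≈ -0.6033

-0.6033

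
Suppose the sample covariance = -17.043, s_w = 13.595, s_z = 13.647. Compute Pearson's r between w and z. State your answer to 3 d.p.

-0.092

r = Cov(w,z) / (s_w · s_z) = -17.043 / (13.595 × 13.647)
  = -17.043 / 185.5310 ≈ -0.092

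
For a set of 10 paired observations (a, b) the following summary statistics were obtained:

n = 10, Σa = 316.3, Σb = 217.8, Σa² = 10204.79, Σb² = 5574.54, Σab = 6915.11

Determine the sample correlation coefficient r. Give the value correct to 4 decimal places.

r = (nΣab − ΣaΣb) / √[(nΣa² − (Σa)²)(nΣb² − (Σb)²)]
Numerator: 10×6915.11 − 316.3×217.8 = 260.96
Denominator: √[(102047.9 − 100045.69)(55745.4 − 47436.84)] = √[2002.21 × 8308.56] = 4078.6618
r = 260.96 / 4078.6618 ≈ 0.0640

0.0640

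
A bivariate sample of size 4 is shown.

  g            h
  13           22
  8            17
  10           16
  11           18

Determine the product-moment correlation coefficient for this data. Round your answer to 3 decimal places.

n = 4, Σg = 42, Σh = 73, Σg² = 454, Σh² = 1353, Σgh = 780
nΣgh − ΣgΣh = 3120 − 3066 = 54
nΣg² − (Σg)² = 1816 − 1764 = 52; nΣh² − (Σh)² = 5412 − 5329 = 83
r = 54 / √(52 × 83) = 54 / 65.6963 ≈ 0.822

0.822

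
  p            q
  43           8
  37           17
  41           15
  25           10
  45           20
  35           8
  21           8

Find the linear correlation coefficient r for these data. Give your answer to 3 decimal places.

n = 7, Σp = 247, Σq = 86, Σp² = 9215, Σq² = 1206, Σpq = 3186
nΣpq − ΣpΣq = 22302 − 21242 = 1060
nΣp² − (Σp)² = 64505 − 61009 = 3496; nΣq² − (Σq)² = 8442 − 7396 = 1046
r = 1060 / √(3496 × 1046) = 1060 / 1912.2803 ≈ 0.554

0.554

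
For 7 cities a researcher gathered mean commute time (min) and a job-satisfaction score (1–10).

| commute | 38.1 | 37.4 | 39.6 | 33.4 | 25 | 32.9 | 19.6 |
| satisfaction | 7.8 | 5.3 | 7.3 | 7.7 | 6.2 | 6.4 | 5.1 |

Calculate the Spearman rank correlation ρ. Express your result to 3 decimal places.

0.643

Rank commute: 6, 5, 7, 4, 2, 3, 1
Rank satisfaction: 7, 2, 5, 6, 3, 4, 1
d = rank(commute) − rank(satisfaction): -1, 3, 2, -2, -1, -1, 0; Σd² = 20
ρ = 1 − 6Σd² / [n(n²−1)] = 1 − 6×20 / (7×48) = 1 − 120/336 ≈ 0.643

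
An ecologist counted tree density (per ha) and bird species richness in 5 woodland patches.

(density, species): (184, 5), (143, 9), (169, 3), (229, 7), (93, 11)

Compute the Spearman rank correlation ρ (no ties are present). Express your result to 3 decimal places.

Rank density: 4, 2, 3, 5, 1
Rank species: 2, 4, 1, 3, 5
d = rank(density) − rank(species): 2, -2, 2, 2, -4; Σd² = 32
ρ = 1 − 6Σd² / [n(n²−1)] = 1 − 6×32 / (5×24) = 1 − 192/120 ≈ -0.600

-0.600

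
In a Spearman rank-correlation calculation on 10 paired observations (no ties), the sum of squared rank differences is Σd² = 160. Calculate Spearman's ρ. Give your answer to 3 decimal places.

ρ = 1 − 6Σd² / [n(n²−1)] = 1 − 6×160 / (10×99)
  = 1 − 960/990 = 1 − 0.9697 ≈ 0.030

0.030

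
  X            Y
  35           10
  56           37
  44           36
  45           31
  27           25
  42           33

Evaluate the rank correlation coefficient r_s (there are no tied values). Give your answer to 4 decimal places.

0.7714

Rank X: 2, 6, 4, 5, 1, 3
Rank Y: 1, 6, 5, 3, 2, 4
d = rank(X) − rank(Y): 1, 0, -1, 2, -1, -1; Σd² = 8
ρ = 1 − 6Σd² / [n(n²−1)] = 1 − 6×8 / (6×35) = 1 − 48/210 ≈ 0.7714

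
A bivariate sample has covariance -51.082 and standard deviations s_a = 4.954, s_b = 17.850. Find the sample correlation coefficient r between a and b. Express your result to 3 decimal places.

-0.578

r = Cov(a,b) / (s_a · s_b) = -51.082 / (4.954 × 17.850)
  = -51.082 / 88.4289 ≈ -0.578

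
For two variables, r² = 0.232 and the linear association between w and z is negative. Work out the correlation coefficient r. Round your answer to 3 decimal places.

|r| = √0.232 = 0.482
The association is negative, so r = −0.482.

-0.482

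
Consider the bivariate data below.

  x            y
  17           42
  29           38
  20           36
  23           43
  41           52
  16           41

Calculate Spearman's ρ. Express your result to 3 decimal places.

Rank x: 2, 5, 3, 4, 6, 1
Rank y: 4, 2, 1, 5, 6, 3
d = rank(x) − rank(y): -2, 3, 2, -1, 0, -2; Σd² = 22
ρ = 1 − 6Σd² / [n(n²−1)] = 1 − 6×22 / (6×35) = 1 − 132/210 ≈ 0.371

0.371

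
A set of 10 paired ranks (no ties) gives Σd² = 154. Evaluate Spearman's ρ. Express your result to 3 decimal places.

ρ = 1 − 6Σd² / [n(n²−1)] = 1 − 6×154 / (10×99)
  = 1 − 924/990 = 1 − 0.9333 ≈ 0.067

0.067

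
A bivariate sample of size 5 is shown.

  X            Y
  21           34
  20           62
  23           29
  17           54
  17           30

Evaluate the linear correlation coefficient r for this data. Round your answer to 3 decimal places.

n = 5, ΣX = 98, ΣY = 209, ΣX² = 1948, ΣY² = 9657, ΣXY = 4049
nΣXY − ΣXΣY = 20245 − 20482 = -237
nΣX² − (ΣX)² = 9740 − 9604 = 136; nΣY² − (ΣY)² = 48285 − 43681 = 4604
r = -237 / √(136 × 4604) = -237 / 791.2926 ≈ -0.300

-0.300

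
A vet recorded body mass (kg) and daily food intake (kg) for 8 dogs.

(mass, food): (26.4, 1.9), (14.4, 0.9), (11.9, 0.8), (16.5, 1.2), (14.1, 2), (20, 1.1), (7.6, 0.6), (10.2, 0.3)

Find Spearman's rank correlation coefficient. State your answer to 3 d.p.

Rank mass: 8, 5, 3, 6, 4, 7, 1, 2
Rank food: 7, 4, 3, 6, 8, 5, 2, 1
d = rank(mass) − rank(food): 1, 1, 0, 0, -4, 2, -1, 1; Σd² = 24
ρ = 1 − 6Σd² / [n(n²−1)] = 1 − 6×24 / (8×63) = 1 − 144/504 ≈ 0.714

0.714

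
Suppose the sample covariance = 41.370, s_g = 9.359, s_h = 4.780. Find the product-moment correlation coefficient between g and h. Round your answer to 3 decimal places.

r = Cov(g,h) / (s_g · s_h) = 41.370 / (9.359 × 4.780)
  = 41.370 / 44.7360 ≈ 0.925

0.925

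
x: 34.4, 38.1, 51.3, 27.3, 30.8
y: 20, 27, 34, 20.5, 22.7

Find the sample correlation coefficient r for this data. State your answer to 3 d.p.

n = 5, Σx = 181.9, Σy = 124.2, Σx² = 6960.59, Σy² = 3220.54, Σxy = 4719.71
nΣxy − ΣxΣy = 23598.55 − 22591.98 = 1006.57
nΣx² − (Σx)² = 34802.95 − 33087.61 = 1715.34; nΣy² − (Σy)² = 16102.7 − 15425.64 = 677.06
r = 1006.57 / √(1715.34 × 677.06) = 1006.57 / 1077.6772 ≈ 0.934

0.934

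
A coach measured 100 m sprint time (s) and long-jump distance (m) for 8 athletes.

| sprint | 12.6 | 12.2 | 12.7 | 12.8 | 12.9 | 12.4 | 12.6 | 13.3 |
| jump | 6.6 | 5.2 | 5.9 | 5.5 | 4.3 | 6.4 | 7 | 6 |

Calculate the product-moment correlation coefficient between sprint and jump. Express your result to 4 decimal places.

-0.1425

n = 8, Σx = 101.5, Σy = 46.9, Σx² = 1288.55, Σy² = 280.11, Σxy = 594.76
nΣxy − ΣxΣy = 4758.08 − 4760.35 = -2.27
nΣx² − (Σx)² = 10308.4 − 10302.25 = 6.15; nΣy² − (Σy)² = 2240.88 − 2199.61 = 41.27
r = -2.27 / √(6.15 × 41.27) = -2.27 / 15.9314 ≈ -0.1425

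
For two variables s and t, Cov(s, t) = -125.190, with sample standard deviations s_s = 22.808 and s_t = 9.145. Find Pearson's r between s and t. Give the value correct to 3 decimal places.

r = Cov(s,t) / (s_s · s_t) = -125.190 / (22.808 × 9.145)
  = -125.190 / 208.5792 ≈ -0.600

-0.600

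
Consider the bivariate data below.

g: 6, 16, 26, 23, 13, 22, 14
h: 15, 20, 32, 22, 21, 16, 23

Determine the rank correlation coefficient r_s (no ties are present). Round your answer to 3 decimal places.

Rank g: 1, 4, 7, 6, 2, 5, 3
Rank h: 1, 3, 7, 5, 4, 2, 6
d = rank(g) − rank(h): 0, 1, 0, 1, -2, 3, -3; Σd² = 24
ρ = 1 − 6Σd² / [n(n²−1)] = 1 − 6×24 / (7×48) = 1 − 144/336 ≈ 0.571

0.571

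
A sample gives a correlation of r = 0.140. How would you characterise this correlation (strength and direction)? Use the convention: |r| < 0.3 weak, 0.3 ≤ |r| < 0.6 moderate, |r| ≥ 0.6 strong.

weak positive

r = 0.140 > 0 so the relationship is positive.
|r| = 0.140, which falls in the weak range.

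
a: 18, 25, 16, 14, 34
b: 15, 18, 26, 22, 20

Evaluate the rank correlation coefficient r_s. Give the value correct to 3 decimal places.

-0.500

Rank a: 3, 4, 2, 1, 5
Rank b: 1, 2, 5, 4, 3
d = rank(a) − rank(b): 2, 2, -3, -3, 2; Σd² = 30
ρ = 1 − 6Σd² / [n(n²−1)] = 1 − 6×30 / (5×24) = 1 − 180/120 ≈ -0.500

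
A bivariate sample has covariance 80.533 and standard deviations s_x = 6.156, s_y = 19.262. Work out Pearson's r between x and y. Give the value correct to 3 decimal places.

r = Cov(x,y) / (s_x · s_y) = 80.533 / (6.156 × 19.262)
  = 80.533 / 118.5769 ≈ 0.679

0.679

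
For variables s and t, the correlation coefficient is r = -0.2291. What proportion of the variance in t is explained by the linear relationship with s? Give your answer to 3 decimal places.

r² = (-0.2291)² = 0.052

0.052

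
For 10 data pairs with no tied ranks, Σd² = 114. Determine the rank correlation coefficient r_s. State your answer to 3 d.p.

ρ = 1 − 6Σd² / [n(n²−1)] = 1 − 6×114 / (10×99)
  = 1 − 684/990 = 1 − 0.6909 ≈ 0.309

0.309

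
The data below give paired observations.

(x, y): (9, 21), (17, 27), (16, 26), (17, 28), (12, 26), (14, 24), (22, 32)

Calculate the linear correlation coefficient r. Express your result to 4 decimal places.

n = 7, Σx = 107, Σy = 184, Σx² = 1739, Σy² = 4906, Σxy = 2892
nΣxy − ΣxΣy = 20244 − 19688 = 556
nΣx² − (Σx)² = 12173 − 11449 = 724; nΣy² − (Σy)² = 34342 − 33856 = 486
r = 556 / √(724 × 486) = 556 / 593.1813 ≈ 0.9373

0.9373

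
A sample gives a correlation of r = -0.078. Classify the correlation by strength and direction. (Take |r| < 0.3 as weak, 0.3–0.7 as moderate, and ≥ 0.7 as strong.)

r = -0.078 < 0 so the relationship is negative.
|r| = 0.078, which falls in the weak range.

weak negative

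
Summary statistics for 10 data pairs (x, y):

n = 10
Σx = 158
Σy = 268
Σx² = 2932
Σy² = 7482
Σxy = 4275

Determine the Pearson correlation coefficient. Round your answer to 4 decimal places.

0.1124

r = (nΣxy − ΣxΣy) / √[(nΣx² − (Σx)²)(nΣy² − (Σy)²)]
Numerator: 10×4275 − 158×268 = 406
Denominator: √[(29320 − 24964)(74820 − 71824)] = √[4356 × 2996] = 3612.5581
r = 406 / 3612.5581 ≈ 0.1124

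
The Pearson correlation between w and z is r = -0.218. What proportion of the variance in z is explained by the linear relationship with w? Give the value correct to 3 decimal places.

r² = (-0.218)² = 0.048

0.048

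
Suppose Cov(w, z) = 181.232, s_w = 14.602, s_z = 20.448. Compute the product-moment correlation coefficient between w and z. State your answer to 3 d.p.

0.607

r = Cov(w,z) / (s_w · s_z) = 181.232 / (14.602 × 20.448)
  = 181.232 / 298.5817 ≈ 0.607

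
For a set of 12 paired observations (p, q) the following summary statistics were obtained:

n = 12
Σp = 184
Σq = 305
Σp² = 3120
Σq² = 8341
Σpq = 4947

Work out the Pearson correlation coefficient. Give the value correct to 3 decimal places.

0.645

r = (nΣpq − ΣpΣq) / √[(nΣp² − (Σp)²)(nΣq² − (Σq)²)]
Numerator: 12×4947 − 184×305 = 3244
Denominator: √[(37440 − 33856)(100092 − 93025)] = √[3584 × 7067] = 5032.7058
r = 3244 / 5032.7058 ≈ 0.645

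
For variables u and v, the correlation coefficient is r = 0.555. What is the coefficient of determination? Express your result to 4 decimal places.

r² = (0.555)² = 0.3080

0.3080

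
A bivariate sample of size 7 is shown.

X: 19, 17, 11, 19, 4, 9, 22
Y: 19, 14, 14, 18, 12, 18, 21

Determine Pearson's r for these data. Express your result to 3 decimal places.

n = 7, ΣX = 101, ΣY = 116, ΣX² = 1713, ΣY² = 1986, ΣXY = 1767
nΣXY − ΣXΣY = 12369 − 11716 = 653
nΣX² − (ΣX)² = 11991 − 10201 = 1790; nΣY² − (ΣY)² = 13902 − 13456 = 446
r = 653 / √(1790 × 446) = 653 / 893.4987 ≈ 0.731

0.731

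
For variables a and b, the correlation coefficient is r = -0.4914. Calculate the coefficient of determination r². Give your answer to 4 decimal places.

r² = (-0.4914)² = 0.2415

0.2415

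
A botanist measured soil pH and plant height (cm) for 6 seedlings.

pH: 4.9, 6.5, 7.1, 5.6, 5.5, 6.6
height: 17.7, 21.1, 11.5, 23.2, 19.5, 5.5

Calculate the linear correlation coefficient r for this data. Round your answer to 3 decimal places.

n = 6, Σx = 36.2, Σy = 98.5, Σx² = 221.84, Σy² = 1839.49, Σxy = 579
nΣxy − ΣxΣy = 3474 − 3565.7 = -91.7
nΣx² − (Σx)² = 1331.04 − 1310.44 = 20.6; nΣy² − (Σy)² = 11036.94 − 9702.25 = 1334.69
r = -91.7 / √(20.6 × 1334.69) = -91.7 / 165.8150 ≈ -0.553

-0.553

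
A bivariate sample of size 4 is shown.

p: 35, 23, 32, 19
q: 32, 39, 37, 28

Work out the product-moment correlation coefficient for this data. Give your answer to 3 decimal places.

n = 4, Σp = 109, Σq = 136, Σp² = 3139, Σq² = 4698, Σpq = 3733
nΣpq − ΣpΣq = 14932 − 14824 = 108
nΣp² − (Σp)² = 12556 − 11881 = 675; nΣq² − (Σq)² = 18792 − 18496 = 296
r = 108 / √(675 × 296) = 108 / 446.9899 ≈ 0.242

0.242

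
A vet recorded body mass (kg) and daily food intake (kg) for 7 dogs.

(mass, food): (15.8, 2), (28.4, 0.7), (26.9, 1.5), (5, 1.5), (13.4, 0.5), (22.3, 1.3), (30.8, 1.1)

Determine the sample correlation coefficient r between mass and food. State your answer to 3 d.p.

-0.219

n = 7, Σx = 142.6, Σy = 8.6, Σx² = 3430.3, Σy² = 12.14, Σxy = 168.9
nΣxy − ΣxΣy = 1182.3 − 1226.36 = -44.06
nΣx² − (Σx)² = 24012.1 − 20334.76 = 3677.34; nΣy² − (Σy)² = 84.98 − 73.96 = 11.02
r = -44.06 / √(3677.34 × 11.02) = -44.06 / 201.3064 ≈ -0.219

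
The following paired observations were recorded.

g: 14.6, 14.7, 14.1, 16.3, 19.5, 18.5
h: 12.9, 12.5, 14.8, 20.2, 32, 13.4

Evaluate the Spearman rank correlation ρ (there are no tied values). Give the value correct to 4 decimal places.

0.4857

Rank g: 2, 3, 1, 4, 6, 5
Rank h: 2, 1, 4, 5, 6, 3
d = rank(g) − rank(h): 0, 2, -3, -1, 0, 2; Σd² = 18
ρ = 1 − 6Σd² / [n(n²−1)] = 1 − 6×18 / (6×35) = 1 − 108/210 ≈ 0.4857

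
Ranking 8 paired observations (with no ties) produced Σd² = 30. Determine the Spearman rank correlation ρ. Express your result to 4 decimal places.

0.6429

ρ = 1 − 6Σd² / [n(n²−1)] = 1 − 6×30 / (8×63)
  = 1 − 180/504 = 1 − 0.35714 ≈ 0.6429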